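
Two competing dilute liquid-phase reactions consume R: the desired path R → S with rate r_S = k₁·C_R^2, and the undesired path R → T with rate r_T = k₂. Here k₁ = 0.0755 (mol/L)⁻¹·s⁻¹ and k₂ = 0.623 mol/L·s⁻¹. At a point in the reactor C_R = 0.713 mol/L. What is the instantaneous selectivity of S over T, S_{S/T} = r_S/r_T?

S_{S/T} = r_S/r_T = (k₁·C_R^2)/(k₂) = (k₁/k₂)·C_R^2.
= (0.0755×0.7130^2) / (0.623) = 0.03838/0.6230 = 0.0616.

0.0616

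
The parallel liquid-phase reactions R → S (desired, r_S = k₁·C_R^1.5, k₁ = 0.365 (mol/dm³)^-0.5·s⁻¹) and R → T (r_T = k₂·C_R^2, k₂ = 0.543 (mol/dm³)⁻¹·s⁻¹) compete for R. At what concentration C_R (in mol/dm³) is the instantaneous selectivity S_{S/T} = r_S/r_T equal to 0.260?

S_{S/T} = (k₁/k₂)·C_R^-0.5 ⇒ C_R = (S·k₂/k₁)^(-2).
= (0.260×0.543/0.365)^(-2) = (0.3868)^(-2) = 6.68 mol/dm³.

6.68 mol/dm³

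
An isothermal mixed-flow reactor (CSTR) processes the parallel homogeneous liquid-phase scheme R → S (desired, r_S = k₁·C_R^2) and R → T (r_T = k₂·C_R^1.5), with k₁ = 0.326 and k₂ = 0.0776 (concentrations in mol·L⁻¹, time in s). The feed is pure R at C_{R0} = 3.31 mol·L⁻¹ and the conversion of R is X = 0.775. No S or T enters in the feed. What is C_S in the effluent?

2.01 mol·L⁻¹

Exit C_R = C_{R0}(1−X) = 3.31×0.225 = 0.7447 mol·L⁻¹.
Rates in a CSTR are evaluated at the outlet concentration: r_S = 0.326×0.7447^2 = 0.1808, r_T = 0.0776×0.7447^1.5 = 0.04987.
Fraction of consumed R going to S: r_S/(r_S+r_T) = 0.7838.
C_S = 0.7838·C_{R0}·X = 0.7838×3.31×0.775 = 2.01 mol·L⁻¹.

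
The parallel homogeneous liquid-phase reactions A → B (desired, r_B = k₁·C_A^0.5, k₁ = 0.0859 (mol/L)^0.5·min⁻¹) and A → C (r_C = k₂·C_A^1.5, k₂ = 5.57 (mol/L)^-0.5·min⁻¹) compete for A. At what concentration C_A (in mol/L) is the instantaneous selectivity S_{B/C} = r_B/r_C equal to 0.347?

S_{B/C} = (k₁/k₂)·C_A⁻¹ ⇒ C_A = (S·k₂/k₁)^(-1).
= (0.347×5.57/0.0859)^(-1) = (22.50)^(-1) = 0.0444 mol/L.

0.0444 mol/L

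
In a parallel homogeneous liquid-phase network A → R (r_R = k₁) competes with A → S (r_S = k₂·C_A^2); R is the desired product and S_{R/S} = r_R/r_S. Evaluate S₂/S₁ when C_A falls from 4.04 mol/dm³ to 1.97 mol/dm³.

4.21

S_{R/S} = (k₁/k₂)·C_A^-2, so S₂/S₁ = (C_{A,2}/C_{A,1})^-2.
= (1.97/4.04)^(-2) = (0.4876)^(-2) = 4.21.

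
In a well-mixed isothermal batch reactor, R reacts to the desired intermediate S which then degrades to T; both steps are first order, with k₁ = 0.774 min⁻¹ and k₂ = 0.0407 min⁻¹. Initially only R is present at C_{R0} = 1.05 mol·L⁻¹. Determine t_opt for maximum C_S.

4.02 min

The intermediate peaks when r₁ = r₂, i.e. k₁e^(−k₁t) = k₂e^(−k₂t), giving t_opt = ln(k₂/k₁)/(k₂−k₁).
= ln(0.0407/0.774)/(0.0407−0.774) = ln(0.05258)/-0.7333 = -2.945/-0.7333 = 4.02 min.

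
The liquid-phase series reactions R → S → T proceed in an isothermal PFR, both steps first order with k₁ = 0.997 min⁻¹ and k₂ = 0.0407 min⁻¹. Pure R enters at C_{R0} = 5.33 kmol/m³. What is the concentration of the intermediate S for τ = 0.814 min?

Solving the coupled first-order balances gives C_S(τ) = [k₁/(k₂−k₁)]·C_{R0}·(e^(−k₁τ) − e^(−k₂τ)).
e^(−k₁τ) = e^(−0.997×0.814) = e^(−0.8116) = 0.4442; e^(−k₂τ) = e^(−0.03313) = 0.9674.
C_S = 0.997×5.33/(0.0407−0.997) × (0.4442−0.9674) = (-5.557)×(-0.5232) = 2.908 kmol/m³.

2.91 kmol/m³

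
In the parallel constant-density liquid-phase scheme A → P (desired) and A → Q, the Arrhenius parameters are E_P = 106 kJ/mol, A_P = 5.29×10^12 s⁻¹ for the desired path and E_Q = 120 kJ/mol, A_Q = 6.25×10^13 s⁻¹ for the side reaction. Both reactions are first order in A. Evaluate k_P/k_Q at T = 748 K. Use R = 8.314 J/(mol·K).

Since both paths have the same order in A, the concentration cancels and S_{P/Q} = k_P/k_Q = (A_P/A_Q)·exp[(E_Q−E_P)/(RT)].
(E_Q−E_P)/(RT) = (120−106)×10³/(8.314×748) = 14000/6219 = 2.251.
k_P/k_Q = (5.29×10^12/6.25×10^13)·exp(2.251) = 0.08464 × 9.499 = 0.804.

0.804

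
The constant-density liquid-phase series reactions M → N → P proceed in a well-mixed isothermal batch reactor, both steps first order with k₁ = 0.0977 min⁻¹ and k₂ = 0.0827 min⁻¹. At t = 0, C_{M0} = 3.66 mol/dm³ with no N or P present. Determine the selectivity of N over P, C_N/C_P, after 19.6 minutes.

0.625

For first-order series with pure M initially, C_N(t) = k₁C_{M0}/(k₂−k₁)·(e^(−k₁t) − e^(−k₂t)).
e^(−k₁t) = e^(−0.0977×19.6) = e^(−1.915) = 0.1474; e^(−k₂t) = e^(−1.621) = 0.1977.
C_N = 0.0977×3.66/(0.0827−0.0977) × (0.1474−0.1977) = (-23.84)×(-0.05036) = 1.201 mol/dm³.
C_M = C_{M0}e^(−k₁t) = 0.5393 mol/dm³, so C_P = C_{M0}−C_M−C_N = 1.920 mol/dm³; C_N/C_P = 0.625.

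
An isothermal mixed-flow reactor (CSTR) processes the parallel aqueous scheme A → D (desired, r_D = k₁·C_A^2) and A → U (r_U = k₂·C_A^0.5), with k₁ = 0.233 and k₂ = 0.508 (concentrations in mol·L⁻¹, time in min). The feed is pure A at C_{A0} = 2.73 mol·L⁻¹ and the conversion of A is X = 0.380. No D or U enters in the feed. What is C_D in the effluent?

Exit C_A = C_{A0}(1−X) = 2.73×0.620 = 1.693 mol·L⁻¹.
In a CSTR the entire volume is at exit conditions, so r_D = 0.233×1.693^2 = 0.6675 and r_U = 0.508×1.693^0.5 = 0.6609.
Fraction of consumed A going to D: r_D/(r_D+r_U) = 0.5025.
C_D = 0.5025·C_{A0}·X = 0.5025×2.73×0.380 = 0.521 mol·L⁻¹.

0.521 mol·L⁻¹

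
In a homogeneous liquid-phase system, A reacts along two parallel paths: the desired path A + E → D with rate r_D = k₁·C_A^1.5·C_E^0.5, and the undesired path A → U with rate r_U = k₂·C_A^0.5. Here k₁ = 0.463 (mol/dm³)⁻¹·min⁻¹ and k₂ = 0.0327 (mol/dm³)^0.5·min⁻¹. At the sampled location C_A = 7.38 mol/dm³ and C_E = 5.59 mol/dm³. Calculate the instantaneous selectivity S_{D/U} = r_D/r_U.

S_{D/U} = r_D/r_U = (k₁·C_A^1.5·C_E^0.5)/(k₂·C_A^0.5) = (k₁/k₂)·C_A·C_E^0.5.
= (0.463×7.380^1.5×5.590^0.5) / (0.0327×7.380^0.5) = 21.95/0.08883 = 247.
Since the desired path is higher order in A, keeping C_A high (PFR or concentrated feed) favours D.

247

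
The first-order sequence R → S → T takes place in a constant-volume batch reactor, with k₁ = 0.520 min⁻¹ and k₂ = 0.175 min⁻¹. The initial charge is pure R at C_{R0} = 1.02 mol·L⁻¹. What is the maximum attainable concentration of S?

For a first-order series the maximum intermediate yield is C_{S,max}/C_{R0} = (k₁/k₂)^[k₂/(k₂−k₁)].
= (0.520/0.175)^(0.175/(0.175−0.520)) = (2.971)^(-0.5072) = 0.5756.
C_{S,max} = 0.5756×1.02 = 0.587 mol·L⁻¹.

0.587 mol·L⁻¹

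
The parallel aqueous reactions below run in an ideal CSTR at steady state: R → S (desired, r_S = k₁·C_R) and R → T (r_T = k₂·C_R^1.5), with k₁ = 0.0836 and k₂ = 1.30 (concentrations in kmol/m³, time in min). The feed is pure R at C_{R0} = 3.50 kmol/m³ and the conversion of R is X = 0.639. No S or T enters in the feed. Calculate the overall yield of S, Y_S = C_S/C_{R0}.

Exit C_R = C_{R0}(1−X) = 3.50×0.361 = 1.264 kmol/m³.
Rates in a CSTR are evaluated at the outlet concentration: r_S = 0.0836×1.264 = 0.1056, r_T = 1.30×1.264^1.5 = 1.846.
Fraction of consumed R going to S: r_S/(r_S+r_T) = 0.05411.
C_S = 0.05411·C_{R0}·X = 0.05411×3.50×0.639 = 0.121 kmol/m³; Y_S = C_S/C_{R0} = 0.0346.

0.0346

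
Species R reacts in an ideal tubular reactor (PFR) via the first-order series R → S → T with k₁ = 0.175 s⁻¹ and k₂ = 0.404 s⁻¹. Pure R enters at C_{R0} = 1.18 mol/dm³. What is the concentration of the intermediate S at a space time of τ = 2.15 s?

0.241 mol/dm³

For first-order series with pure R initially, C_S(τ) = k₁C_{R0}/(k₂−k₁)·(e^(−k₁τ) − e^(−k₂τ)).
e^(−k₁τ) = e^(−0.175×2.15) = e^(−0.3762) = 0.6864; e^(−k₂τ) = e^(−0.8686) = 0.4195.
C_S = 0.175×1.18/(0.404−0.175) × (0.6864−0.4195) = 0.9017×0.2669 = 0.2407 mol/dm³.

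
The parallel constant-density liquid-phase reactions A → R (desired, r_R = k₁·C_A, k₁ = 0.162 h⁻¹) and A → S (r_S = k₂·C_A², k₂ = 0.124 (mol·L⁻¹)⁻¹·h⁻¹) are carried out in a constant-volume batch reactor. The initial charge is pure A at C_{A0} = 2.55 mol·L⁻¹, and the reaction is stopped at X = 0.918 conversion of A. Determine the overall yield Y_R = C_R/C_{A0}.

0.479

C_A = C_{A0}(1−X) = 0.2091 mol·L⁻¹.
Along a PFR/batch, dC_R/dC_A = −r_R/(r_R+r_S) = −k₁/(k₁+k₂·C_A).
Integrating from C_{A0} to C_A: C_R = (0.162/0.124)·ln[(0.162+0.124·2.55)/(0.162+0.124·0.209)] = 1.306·ln(0.4782/0.1879) = 1.220 mol·L⁻¹.
Y_R = C_R/C_{A0} = 1.220/2.55 = 0.479.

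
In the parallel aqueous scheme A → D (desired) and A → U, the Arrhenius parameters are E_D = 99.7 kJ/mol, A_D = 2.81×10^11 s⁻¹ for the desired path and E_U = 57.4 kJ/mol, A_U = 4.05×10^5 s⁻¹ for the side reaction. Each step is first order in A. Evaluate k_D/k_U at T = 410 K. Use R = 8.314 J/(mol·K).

k_D/k_U = (A_D/A_U)·exp[−(E_D−E_U)/(RT)] = (A_D/A_U)·exp[(E_U−E_D)/(RT)].
(E_U−E_D)/(RT) = (57.4−99.7)×10³/(8.314×410) = -42300/3409 = -12.41.
k_D/k_U = (2.81×10^11/4.05×10^5)·exp(-12.41) = 6.938×10^5 × 4.081×10^-6 = 2.83.
Since E_D > E_U, raising the temperature improves selectivity toward D.

2.83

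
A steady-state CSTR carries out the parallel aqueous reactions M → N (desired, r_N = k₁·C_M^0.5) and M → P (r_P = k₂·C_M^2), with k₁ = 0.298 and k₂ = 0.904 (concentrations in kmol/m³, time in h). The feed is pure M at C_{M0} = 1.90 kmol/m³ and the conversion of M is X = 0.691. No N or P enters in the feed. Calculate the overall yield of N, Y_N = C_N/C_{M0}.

Exit C_M = C_{M0}(1−X) = 1.90×0.309 = 0.5871 kmol/m³.
A CSTR operates uniformly at the exit composition, giving r_N = 0.2283 and r_P = 0.3116 (each k·C_M^n at C_M = 0.5871).
Fraction of consumed M going to N: r_N/(r_N+r_P) = 0.4229.
C_N = 0.4229·C_{M0}·X = 0.4229×1.90×0.691 = 0.555 kmol/m³; Y_N = C_N/C_{M0} = 0.292.

0.292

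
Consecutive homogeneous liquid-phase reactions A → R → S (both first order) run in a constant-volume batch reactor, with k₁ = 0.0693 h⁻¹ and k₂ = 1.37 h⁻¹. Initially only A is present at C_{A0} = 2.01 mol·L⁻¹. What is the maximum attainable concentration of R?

0.0867 mol·L⁻¹

At the optimum, C_{R,max}/C_{A0} = (k₁/k₂)^[k₂/(k₂−k₁)].
= (0.0693/1.37)^(1.37/(1.37−0.0693)) = (0.05058)^(1.053) = 0.04315.
C_{R,max} = 0.04315×2.01 = 0.0867 mol·L⁻¹.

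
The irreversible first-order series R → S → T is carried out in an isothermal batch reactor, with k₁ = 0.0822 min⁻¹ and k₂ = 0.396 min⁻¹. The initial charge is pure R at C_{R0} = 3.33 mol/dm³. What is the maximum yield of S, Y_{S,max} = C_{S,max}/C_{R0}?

0.138

For a first-order series the maximum intermediate yield is C_{S,max}/C_{R0} = (k₁/k₂)^[k₂/(k₂−k₁)].
= (0.0822/0.396)^(0.396/(0.396−0.0822)) = (0.2076)^(1.262) = 0.1375.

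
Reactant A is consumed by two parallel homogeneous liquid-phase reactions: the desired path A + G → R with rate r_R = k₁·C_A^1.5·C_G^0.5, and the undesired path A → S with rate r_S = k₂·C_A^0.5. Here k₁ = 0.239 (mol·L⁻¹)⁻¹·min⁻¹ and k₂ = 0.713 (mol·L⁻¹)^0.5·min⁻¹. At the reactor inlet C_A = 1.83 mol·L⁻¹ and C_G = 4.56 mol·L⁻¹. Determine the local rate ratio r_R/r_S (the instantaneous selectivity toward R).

S_{R/S} = r_R/r_S = (k₁·C_A^1.5·C_G^0.5)/(k₂·C_A^0.5) = (k₁/k₂)·C_A·C_G^0.5.
= (0.239×1.830^1.5×4.560^0.5) / (0.713×1.830^0.5) = 1.263/0.9645 = 1.31.
Since the desired path is higher order in A, keeping C_A high (PFR or concentrated feed) favours R.

1.31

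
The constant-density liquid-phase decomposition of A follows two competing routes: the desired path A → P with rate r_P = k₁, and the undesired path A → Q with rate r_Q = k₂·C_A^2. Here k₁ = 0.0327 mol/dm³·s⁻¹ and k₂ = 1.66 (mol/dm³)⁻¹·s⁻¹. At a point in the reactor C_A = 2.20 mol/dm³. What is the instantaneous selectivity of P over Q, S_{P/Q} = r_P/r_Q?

0.00407

S_{P/Q} = r_P/r_Q = (k₁)/(k₂·C_A^2) = (k₁/k₂)·C_A^-2.
= (0.0327) / (1.66×2.200^2) = 0.03270/8.034 = 0.00407.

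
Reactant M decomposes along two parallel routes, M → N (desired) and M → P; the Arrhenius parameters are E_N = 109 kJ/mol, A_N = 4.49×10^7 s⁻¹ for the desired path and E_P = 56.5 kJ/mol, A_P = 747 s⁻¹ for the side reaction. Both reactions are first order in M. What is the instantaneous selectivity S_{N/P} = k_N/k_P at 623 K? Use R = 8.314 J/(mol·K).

k_N/k_P = (A_N/A_P)·exp[−(E_N−E_P)/(RT)] = (A_N/A_P)·exp[(E_P−E_N)/(RT)].
(E_P−E_N)/(RT) = (56.5−109)×10³/(8.314×623) = -52500/5180 = -10.14.
k_N/k_P = (4.49×10^7/747)·exp(-10.14) = 60107 × 3.963×10^-5 = 2.38.

2.38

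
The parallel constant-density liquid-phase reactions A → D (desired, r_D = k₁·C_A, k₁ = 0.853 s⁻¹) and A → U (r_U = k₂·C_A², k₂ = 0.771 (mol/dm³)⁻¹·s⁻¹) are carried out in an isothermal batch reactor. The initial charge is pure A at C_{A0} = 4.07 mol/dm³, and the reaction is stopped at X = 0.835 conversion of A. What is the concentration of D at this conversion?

1.18 mol/dm³

C_A = C_{A0}(1−X) = 0.6716 mol/dm³.
Along a PFR/batch, dC_D/dC_A = −r_D/(r_D+r_U) = −k₁/(k₁+k₂·C_A).
Integrating from C_{A0} to C_A: C_D = (0.853/0.771)·ln[(0.853+0.771·4.07)/(0.853+0.771·0.672)] = 1.106·ln(3.991/1.371) = 1.182 mol/dm³.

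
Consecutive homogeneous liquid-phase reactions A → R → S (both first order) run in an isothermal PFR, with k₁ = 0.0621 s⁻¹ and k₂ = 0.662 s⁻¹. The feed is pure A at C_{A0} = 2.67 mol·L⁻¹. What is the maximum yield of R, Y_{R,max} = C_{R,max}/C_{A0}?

For a first-order series the maximum intermediate yield is C_{R,max}/C_{A0} = (k₁/k₂)^[k₂/(k₂−k₁)].
= (0.0621/0.662)^(0.662/(0.662−0.0621)) = (0.09381)^(1.104) = 0.07342.

0.0734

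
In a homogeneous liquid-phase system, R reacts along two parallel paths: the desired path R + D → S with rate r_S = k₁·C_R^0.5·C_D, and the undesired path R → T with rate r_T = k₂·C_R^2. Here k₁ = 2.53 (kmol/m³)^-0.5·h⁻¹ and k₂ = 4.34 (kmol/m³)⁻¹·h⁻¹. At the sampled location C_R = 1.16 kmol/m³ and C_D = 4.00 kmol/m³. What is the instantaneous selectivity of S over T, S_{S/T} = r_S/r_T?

1.87

S_{S/T} = r_S/r_T = (k₁·C_R^0.5·C_D)/(k₂·C_R^2) = (k₁/k₂)·C_R^-1.5·C_D.
= (2.53×1.160^0.5×4.000) / (4.34×1.160^2) = 10.90/5.840 = 1.87.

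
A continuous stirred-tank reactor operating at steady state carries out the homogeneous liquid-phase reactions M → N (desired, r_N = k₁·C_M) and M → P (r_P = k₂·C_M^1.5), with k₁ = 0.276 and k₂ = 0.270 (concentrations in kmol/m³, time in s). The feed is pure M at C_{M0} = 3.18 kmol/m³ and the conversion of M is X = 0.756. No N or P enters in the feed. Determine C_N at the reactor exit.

Exit C_M = C_{M0}(1−X) = 3.18×0.244 = 0.7759 kmol/m³.
A CSTR operates uniformly at the exit composition, giving r_N = 0.2142 and r_P = 0.1845 (each k·C_M^n at C_M = 0.7759).
Fraction of consumed M going to N: r_N/(r_N+r_P) = 0.5371.
C_N = 0.5371·C_{M0}·X = 0.5371×3.18×0.756 = 1.29 kmol/m³.

1.29 kmol/m³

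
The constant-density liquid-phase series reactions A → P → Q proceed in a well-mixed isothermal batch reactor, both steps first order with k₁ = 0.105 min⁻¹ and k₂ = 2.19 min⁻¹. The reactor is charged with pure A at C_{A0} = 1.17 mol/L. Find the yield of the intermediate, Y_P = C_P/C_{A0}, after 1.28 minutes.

Solving the coupled first-order balances gives C_P(t) = [k₁/(k₂−k₁)]·C_{A0}·(e^(−k₁t) − e^(−k₂t)).
e^(−k₁t) = e^(−0.105×1.28) = e^(−0.1344) = 0.8742; e^(−k₂t) = e^(−2.803) = 0.06062.
C_P = 0.105×1.17/(2.19−0.105) × (0.8742−0.06062) = 0.05892×0.8136 = 0.04794 mol/L.
Y_P = C_P/C_{A0} = 0.04794/1.17 = 0.0410.

0.0410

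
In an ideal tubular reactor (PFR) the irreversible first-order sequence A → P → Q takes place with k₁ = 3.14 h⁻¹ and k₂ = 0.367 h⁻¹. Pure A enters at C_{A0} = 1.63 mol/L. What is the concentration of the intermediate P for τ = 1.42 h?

For first-order series with pure A initially, C_P(τ) = k₁C_{A0}/(k₂−k₁)·(e^(−k₁τ) − e^(−k₂τ)).
e^(−k₁τ) = e^(−3.14×1.42) = e^(−4.459) = 0.01158; e^(−k₂τ) = e^(−0.5211) = 0.5938.
C_P = 3.14×1.63/(0.367−3.14) × (0.01158−0.5938) = (-1.846)×(-0.5823) = 1.075 mol/L.

1.07 mol/L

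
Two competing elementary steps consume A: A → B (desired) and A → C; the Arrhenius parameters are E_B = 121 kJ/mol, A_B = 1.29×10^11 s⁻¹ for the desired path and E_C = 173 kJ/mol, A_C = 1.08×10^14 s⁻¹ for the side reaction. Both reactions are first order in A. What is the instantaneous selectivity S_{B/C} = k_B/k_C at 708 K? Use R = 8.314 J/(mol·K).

8.20

With equal orders, S_{B/C} = k_B/k_C = (A_B/A_C)·exp[(E_C−E_B)/(RT)].
(E_C−E_B)/(RT) = (173−121)×10³/(8.314×708) = 52000/5886 = 8.834.
k_B/k_C = (1.29×10^11/1.08×10^14)·exp(8.834) = 0.001194 × 6864 = 8.20.
Since E_B < E_C, lowering the temperature improves selectivity toward B.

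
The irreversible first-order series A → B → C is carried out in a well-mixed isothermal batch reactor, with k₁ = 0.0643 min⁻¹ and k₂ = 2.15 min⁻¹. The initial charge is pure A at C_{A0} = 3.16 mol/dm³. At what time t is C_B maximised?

1.68 min

For first-order series the maximum of C_B occurs at t_opt = ln(k₂/k₁)/(k₂−k₁).
= ln(2.15/0.0643)/(2.15−0.0643) = ln(33.44)/2.086 = 3.510/2.086 = 1.68 min.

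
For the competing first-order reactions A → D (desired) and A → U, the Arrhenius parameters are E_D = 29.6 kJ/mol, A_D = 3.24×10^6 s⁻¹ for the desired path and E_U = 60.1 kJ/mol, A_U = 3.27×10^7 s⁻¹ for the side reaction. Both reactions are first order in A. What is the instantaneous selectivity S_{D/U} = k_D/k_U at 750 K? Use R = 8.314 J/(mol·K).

With equal orders, S_{D/U} = k_D/k_U = (A_D/A_U)·exp[(E_U−E_D)/(RT)].
(E_U−E_D)/(RT) = (60.1−29.6)×10³/(8.314×750) = 30500/6236 = 4.891.
k_D/k_U = (3.24×10^6/3.27×10^7)·exp(4.891) = 0.09908 × 133.1 = 13.2.

13.2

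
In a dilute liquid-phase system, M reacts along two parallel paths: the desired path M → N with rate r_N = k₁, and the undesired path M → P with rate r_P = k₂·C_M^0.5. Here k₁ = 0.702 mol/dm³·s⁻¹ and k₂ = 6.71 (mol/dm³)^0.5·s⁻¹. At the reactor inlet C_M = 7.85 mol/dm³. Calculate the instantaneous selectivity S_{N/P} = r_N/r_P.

S_{N/P} = r_N/r_P = (k₁)/(k₂·C_M^0.5) = (k₁/k₂)·C_M^-0.5.
= (0.702) / (6.71×7.850^0.5) = 0.7020/18.80 = 0.0373.

0.0373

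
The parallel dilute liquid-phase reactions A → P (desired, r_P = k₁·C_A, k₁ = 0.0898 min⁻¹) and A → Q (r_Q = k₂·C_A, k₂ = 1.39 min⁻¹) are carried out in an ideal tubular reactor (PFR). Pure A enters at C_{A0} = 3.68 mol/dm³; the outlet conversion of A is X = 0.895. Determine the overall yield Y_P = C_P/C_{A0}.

0.0543

C_A = C_{A0}(1−X) = 0.3864 mol/dm³.
Both paths are first order in A, so the instantaneous fraction to P is constant: dC_P/d(−C_A) = k₁/(k₁+k₂) = 0.06068.
C_P = 0.06068·(C_{A0}−C_A) = 0.06068×3.294 = 0.200 mol/dm³.
Y_P = C_P/C_{A0} = 0.1999/3.68 = 0.0543.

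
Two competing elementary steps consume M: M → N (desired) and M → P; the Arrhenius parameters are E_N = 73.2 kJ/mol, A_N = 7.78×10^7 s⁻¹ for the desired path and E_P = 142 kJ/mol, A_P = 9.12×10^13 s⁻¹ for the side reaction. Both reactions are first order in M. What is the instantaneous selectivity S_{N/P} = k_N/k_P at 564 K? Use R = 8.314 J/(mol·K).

2.01

Since both paths have the same order in M, the concentration cancels and S_{N/P} = k_N/k_P = (A_N/A_P)·exp[(E_P−E_N)/(RT)].
(E_P−E_N)/(RT) = (142−73.2)×10³/(8.314×564) = 68800/4689 = 14.67.
k_N/k_P = (7.78×10^7/9.12×10^13)·exp(14.67) = 8.531×10^-7 × 2.356×10^6 = 2.01.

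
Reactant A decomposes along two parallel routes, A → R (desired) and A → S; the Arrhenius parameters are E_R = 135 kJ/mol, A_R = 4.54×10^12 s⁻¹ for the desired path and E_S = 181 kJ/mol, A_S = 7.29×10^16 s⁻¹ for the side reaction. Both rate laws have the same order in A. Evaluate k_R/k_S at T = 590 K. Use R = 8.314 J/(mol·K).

k_R/k_S = (A_R/A_S)·exp[−(E_R−E_S)/(RT)] = (A_R/A_S)·exp[(E_S−E_R)/(RT)].
(E_S−E_R)/(RT) = (181−135)×10³/(8.314×590) = 46000/4905 = 9.378.
k_R/k_S = (4.54×10^12/7.29×10^16)·exp(9.378) = 6.228×10^-5 × 11822 = 0.736.
Since E_R < E_S, lowering the temperature improves selectivity toward R.

0.736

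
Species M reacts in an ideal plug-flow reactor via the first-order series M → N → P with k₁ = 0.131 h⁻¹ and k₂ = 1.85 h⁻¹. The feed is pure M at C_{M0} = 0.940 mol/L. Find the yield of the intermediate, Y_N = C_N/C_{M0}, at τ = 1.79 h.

0.0575

The intermediate concentration in a first-order A→B→C sequence is C_N = k₁C_{M0}(e^(−k₁τ) − e^(−k₂τ))/(k₂−k₁).
e^(−k₁τ) = e^(−0.131×1.79) = e^(−0.2345) = 0.7910; e^(−k₂τ) = e^(−3.312) = 0.03646.
C_N = 0.131×0.940/(1.85−0.131) × (0.7910−0.03646) = 0.07163×0.7545 = 0.05405 mol/L.
Y_N = C_N/C_{M0} = 0.05405/0.940 = 0.0575.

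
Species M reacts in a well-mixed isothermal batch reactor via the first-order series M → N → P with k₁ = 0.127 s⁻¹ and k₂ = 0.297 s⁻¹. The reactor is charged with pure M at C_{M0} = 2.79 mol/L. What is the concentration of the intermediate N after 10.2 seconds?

0.470 mol/L

Solving the coupled first-order balances gives C_N(t) = [k₁/(k₂−k₁)]·C_{M0}·(e^(−k₁t) − e^(−k₂t)).
e^(−k₁t) = e^(−0.127×10.2) = e^(−1.295) = 0.2738; e^(−k₂t) = e^(−3.029) = 0.04834.
C_N = 0.127×2.79/(0.297−0.127) × (0.2738−0.04834) = 2.084×0.2254 = 0.4699 mol/L.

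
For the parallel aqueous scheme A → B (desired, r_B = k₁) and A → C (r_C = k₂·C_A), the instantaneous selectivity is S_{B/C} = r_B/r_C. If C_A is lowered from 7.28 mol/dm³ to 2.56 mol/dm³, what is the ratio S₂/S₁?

2.84

S_{B/C} = (k₁/k₂)·C_A⁻¹, so S₂/S₁ = (C_{A,2}/C_{A,1})⁻¹.
= 7.28/2.56 = 2.84.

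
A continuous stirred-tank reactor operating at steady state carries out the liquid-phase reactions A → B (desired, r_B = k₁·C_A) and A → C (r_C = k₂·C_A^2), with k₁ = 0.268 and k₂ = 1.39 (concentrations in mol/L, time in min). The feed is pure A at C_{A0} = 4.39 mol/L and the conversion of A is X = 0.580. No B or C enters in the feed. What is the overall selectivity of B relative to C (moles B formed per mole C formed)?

Exit C_A = C_{A0}(1−X) = 4.39×0.420 = 1.844 mol/L.
A CSTR operates uniformly at the exit composition, giving r_B = 0.4941 and r_C = 4.725 (each k·C_A^n at C_A = 1.844).
Overall selectivity = C_B/C_C = r_Bτ/(r_Cτ) = r_B/r_C = 0.105.

0.105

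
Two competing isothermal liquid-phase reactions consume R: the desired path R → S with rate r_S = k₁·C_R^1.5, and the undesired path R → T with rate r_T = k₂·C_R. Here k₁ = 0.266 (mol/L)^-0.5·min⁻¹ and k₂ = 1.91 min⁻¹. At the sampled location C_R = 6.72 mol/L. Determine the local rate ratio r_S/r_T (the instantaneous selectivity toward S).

S_{S/T} = r_S/r_T = (k₁·C_R^1.5)/(k₂·C_R) = (k₁/k₂)·C_R^0.5.
= (0.266×6.720^1.5) / (1.91×6.720) = 4.634/12.84 = 0.361.

0.361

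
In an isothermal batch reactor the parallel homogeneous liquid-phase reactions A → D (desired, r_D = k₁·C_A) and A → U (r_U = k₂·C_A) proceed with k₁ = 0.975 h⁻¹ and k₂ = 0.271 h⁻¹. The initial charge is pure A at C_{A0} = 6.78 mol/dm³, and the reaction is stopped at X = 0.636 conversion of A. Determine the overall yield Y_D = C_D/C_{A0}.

0.498

C_A = C_{A0}(1−X) = 2.468 mol/dm³.
Both paths are first order in A, so the instantaneous fraction to D is constant: dC_D/d(−C_A) = k₁/(k₁+k₂) = 0.7825.
C_D = 0.7825·(C_{A0}−C_A) = 0.7825×4.312 = 3.37 mol/dm³.
Y_D = C_D/C_{A0} = 3.374/6.78 = 0.498.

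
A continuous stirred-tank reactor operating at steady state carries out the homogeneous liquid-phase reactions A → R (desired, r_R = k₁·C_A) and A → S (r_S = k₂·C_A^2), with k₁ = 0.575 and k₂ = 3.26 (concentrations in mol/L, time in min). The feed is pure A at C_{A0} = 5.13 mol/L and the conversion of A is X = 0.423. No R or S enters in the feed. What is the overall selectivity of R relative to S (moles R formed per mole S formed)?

Exit C_A = C_{A0}(1−X) = 5.13×0.577 = 2.960 mol/L.
Rates in a CSTR are evaluated at the outlet concentration: r_R = 0.575×2.960 = 1.702, r_S = 3.26×2.960^2 = 28.56.
Overall selectivity = C_R/C_S = r_Rτ/(r_Sτ) = r_R/r_S = 0.0596.

0.0596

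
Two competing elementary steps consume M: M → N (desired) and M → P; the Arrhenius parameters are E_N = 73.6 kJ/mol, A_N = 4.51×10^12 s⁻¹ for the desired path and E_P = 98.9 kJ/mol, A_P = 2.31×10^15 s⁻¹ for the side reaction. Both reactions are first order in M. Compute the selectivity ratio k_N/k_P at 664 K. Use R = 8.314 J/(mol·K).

0.191

With equal orders, S_{N/P} = k_N/k_P = (A_N/A_P)·exp[(E_P−E_N)/(RT)].
(E_P−E_N)/(RT) = (98.9−73.6)×10³/(8.314×664) = 25300/5520 = 4.583.
k_N/k_P = (4.51×10^12/2.31×10^15)·exp(4.583) = 0.001952 × 97.80 = 0.191.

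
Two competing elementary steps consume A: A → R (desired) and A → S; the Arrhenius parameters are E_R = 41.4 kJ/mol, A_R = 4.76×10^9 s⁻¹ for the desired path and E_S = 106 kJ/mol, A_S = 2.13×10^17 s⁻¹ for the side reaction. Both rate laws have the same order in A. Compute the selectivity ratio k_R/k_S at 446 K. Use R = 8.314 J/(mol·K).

0.823

k_R/k_S = (A_R/A_S)·exp[−(E_R−E_S)/(RT)] = (A_R/A_S)·exp[(E_S−E_R)/(RT)].
(E_S−E_R)/(RT) = (106−41.4)×10³/(8.314×446) = 64600/3708 = 17.42.
k_R/k_S = (4.76×10^9/2.13×10^17)·exp(17.42) = 2.235×10^-8 × 3.682×10^7 = 0.823.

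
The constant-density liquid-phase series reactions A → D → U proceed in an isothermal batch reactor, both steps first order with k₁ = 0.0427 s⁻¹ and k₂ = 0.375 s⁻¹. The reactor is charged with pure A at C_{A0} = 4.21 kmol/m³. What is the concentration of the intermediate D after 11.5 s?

0.324 kmol/m³

Solving the coupled first-order balances gives C_D(t) = [k₁/(k₂−k₁)]·C_{A0}·(e^(−k₁t) − e^(−k₂t)).
e^(−k₁t) = e^(−0.0427×11.5) = e^(−0.4911) = 0.6120; e^(−k₂t) = e^(−4.312) = 0.01340.
C_D = 0.0427×4.21/(0.375−0.0427) × (0.6120−0.01340) = 0.5410×0.5986 = 0.3238 kmol/m³.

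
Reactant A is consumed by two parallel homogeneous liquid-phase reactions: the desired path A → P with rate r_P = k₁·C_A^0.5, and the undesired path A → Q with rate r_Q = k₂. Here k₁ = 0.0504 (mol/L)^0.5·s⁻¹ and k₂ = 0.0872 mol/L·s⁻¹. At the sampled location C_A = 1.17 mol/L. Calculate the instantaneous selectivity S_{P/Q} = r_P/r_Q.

S_{P/Q} = r_P/r_Q = (k₁·C_A^0.5)/(k₂) = (k₁/k₂)·C_A^0.5.
= (0.0504×1.170^0.5) / (0.0872) = 0.05452/0.08720 = 0.625.

0.625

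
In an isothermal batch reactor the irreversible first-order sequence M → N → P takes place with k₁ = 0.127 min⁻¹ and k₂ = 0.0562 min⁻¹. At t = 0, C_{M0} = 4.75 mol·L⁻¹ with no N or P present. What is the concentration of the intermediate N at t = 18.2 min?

2.22 mol·L⁻¹

The intermediate concentration in a first-order A→B→C sequence is C_N = k₁C_{M0}(e^(−k₁t) − e^(−k₂t))/(k₂−k₁).
e^(−k₁t) = e^(−0.127×18.2) = e^(−2.311) = 0.09912; e^(−k₂t) = e^(−1.023) = 0.3596.
C_N = 0.127×4.75/(0.0562−0.127) × (0.09912−0.3596) = (-8.520)×(-0.2604) = 2.219 mol·L⁻¹.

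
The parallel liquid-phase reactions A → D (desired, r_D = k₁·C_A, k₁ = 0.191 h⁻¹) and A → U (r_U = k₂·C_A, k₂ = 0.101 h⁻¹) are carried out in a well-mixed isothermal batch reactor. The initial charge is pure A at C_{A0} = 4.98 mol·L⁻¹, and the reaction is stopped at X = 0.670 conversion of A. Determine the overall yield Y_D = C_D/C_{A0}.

0.438

C_A = C_{A0}(1−X) = 1.643 mol·L⁻¹.
Both paths are first order in A, so the instantaneous fraction to D is constant: dC_D/d(−C_A) = k₁/(k₁+k₂) = 0.6541.
C_D = 0.6541·(C_{A0}−C_A) = 0.6541×3.337 = 2.18 mol·L⁻¹.
Y_D = C_D/C_{A0} = 2.183/4.98 = 0.438.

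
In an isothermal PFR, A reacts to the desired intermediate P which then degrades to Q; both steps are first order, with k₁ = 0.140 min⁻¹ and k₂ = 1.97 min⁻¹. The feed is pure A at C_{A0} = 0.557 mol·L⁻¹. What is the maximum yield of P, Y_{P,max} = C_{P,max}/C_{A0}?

0.0581

At the optimum, C_{P,max}/C_{A0} = (k₁/k₂)^[k₂/(k₂−k₁)].
= (0.140/1.97)^(1.97/(1.97−0.140)) = (0.07107)^(1.077) = 0.05805.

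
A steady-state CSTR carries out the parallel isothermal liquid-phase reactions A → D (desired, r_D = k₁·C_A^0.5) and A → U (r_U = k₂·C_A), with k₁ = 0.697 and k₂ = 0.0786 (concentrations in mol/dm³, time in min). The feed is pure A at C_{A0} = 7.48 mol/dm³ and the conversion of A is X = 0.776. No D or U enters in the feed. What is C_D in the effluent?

Exit C_A = C_{A0}(1−X) = 7.48×0.224 = 1.676 mol/dm³.
Rates in a CSTR are evaluated at the outlet concentration: r_D = 0.697×1.676^0.5 = 0.9022, r_U = 0.0786×1.676 = 0.1317.
Fraction of consumed A going to D: r_D/(r_D+r_U) = 0.8726.
C_D = 0.8726·C_{A0}·X = 0.8726×7.48×0.776 = 5.07 mol/dm³.

5.07 mol/dm³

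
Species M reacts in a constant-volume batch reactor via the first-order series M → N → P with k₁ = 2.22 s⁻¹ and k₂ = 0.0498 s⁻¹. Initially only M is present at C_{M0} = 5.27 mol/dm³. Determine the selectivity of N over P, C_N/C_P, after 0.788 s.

39.5

The intermediate concentration in a first-order A→B→C sequence is C_N = k₁C_{M0}(e^(−k₁t) − e^(−k₂t))/(k₂−k₁).
e^(−k₁t) = e^(−2.22×0.788) = e^(−1.749) = 0.1739; e^(−k₂t) = e^(−0.03924) = 0.9615.
C_N = 2.22×5.27/(0.0498−2.22) × (0.1739−0.9615) = (-5.391)×(-0.7876) = 4.246 mol/dm³.
C_M = C_{M0}e^(−k₁t) = 0.9164 mol/dm³, so C_P = C_{M0}−C_M−C_N = 0.1076 mol/dm³; C_N/C_P = 39.5.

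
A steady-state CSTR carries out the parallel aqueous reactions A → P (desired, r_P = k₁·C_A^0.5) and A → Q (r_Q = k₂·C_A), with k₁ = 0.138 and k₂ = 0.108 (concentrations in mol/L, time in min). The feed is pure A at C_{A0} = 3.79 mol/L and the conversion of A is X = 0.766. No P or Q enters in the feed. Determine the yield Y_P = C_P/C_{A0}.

0.441

Exit C_A = C_{A0}(1−X) = 3.79×0.234 = 0.8869 mol/L.
In a CSTR the entire volume is at exit conditions, so r_P = 0.138×0.8869^0.5 = 0.1300 and r_Q = 0.108×0.8869 = 0.09578.
Fraction of consumed A going to P: r_P/(r_P+r_Q) = 0.5757.
C_P = 0.5757·C_{A0}·X = 0.5757×3.79×0.766 = 1.67 mol/L; Y_P = C_P/C_{A0} = 0.441.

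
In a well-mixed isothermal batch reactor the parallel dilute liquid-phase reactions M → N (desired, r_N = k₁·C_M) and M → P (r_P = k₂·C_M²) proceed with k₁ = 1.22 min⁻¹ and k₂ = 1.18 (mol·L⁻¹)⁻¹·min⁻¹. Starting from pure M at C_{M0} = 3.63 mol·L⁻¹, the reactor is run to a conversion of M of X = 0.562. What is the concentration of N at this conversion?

C_M = C_{M0}(1−X) = 1.590 mol·L⁻¹.
Along a PFR/batch, dC_N/dC_M = −r_N/(r_N+r_P) = −k₁/(k₁+k₂·C_M).
Integrating from C_{M0} to C_M: C_N = (1.22/1.18)·ln[(1.22+1.18·3.63)/(1.22+1.18·1.59)] = 1.034·ln(5.503/3.096) = 0.5947 mol·L⁻¹.

0.595 mol·L⁻¹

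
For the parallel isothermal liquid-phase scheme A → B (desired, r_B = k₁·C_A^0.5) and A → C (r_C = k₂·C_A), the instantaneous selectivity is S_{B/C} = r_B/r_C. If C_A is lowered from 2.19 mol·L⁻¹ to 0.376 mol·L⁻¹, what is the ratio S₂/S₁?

S_{B/C} = (k₁/k₂)·C_A^-0.5, so S₂/S₁ = (C_{A,2}/C_{A,1})^-0.5.
= (0.376/2.19)^(-0.5) = (0.1717)^(-0.5) = 2.41.

2.41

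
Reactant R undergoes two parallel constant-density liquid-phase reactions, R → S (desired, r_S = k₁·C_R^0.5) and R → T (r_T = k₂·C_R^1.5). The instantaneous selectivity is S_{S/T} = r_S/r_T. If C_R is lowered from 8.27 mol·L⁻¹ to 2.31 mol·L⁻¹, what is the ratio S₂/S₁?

3.58

S_{S/T} = (k₁/k₂)·C_R⁻¹, so S₂/S₁ = (C_{R,2}/C_{R,1})⁻¹.
= 8.27/2.31 = 3.58.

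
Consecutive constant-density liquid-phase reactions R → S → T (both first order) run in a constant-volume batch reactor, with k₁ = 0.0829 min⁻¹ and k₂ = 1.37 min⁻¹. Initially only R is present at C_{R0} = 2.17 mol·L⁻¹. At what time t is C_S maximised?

2.18 min

The intermediate peaks when r₁ = r₂, i.e. k₁e^(−k₁t) = k₂e^(−k₂t), giving t_opt = ln(k₂/k₁)/(k₂−k₁).
= ln(1.37/0.0829)/(1.37−0.0829) = ln(16.53)/1.287 = 2.805/1.287 = 2.18 min.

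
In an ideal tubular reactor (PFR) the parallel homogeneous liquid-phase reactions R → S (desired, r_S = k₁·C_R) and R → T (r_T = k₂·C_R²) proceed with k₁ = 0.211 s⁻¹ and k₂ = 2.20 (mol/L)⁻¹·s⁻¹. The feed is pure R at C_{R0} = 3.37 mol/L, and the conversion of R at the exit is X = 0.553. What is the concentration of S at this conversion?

C_R = C_{R0}(1−X) = 1.506 mol/L.
Along a PFR/batch, dC_S/dC_R = −r_S/(r_S+r_T) = −k₁/(k₁+k₂·C_R).
Integrating from C_{R0} to C_R: C_S = (0.211/2.20)·ln[(0.211+2.20·3.37)/(0.211+2.20·1.51)] = 0.09591·ln(7.625/3.525) = 0.07400 mol/L.

0.0740 mol/L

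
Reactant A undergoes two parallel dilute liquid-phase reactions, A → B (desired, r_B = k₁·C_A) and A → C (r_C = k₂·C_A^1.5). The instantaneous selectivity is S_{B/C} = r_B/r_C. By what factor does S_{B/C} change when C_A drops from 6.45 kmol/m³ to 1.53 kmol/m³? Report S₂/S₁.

S_{B/C} = (k₁/k₂)·C_A^-0.5, so S₂/S₁ = (C_{A,2}/C_{A,1})^-0.5.
= (1.53/6.45)^(-0.5) = (0.2372)^(-0.5) = 2.05.
Selectivity toward B rises as C_A falls — low-concentration operation is favoured.

2.05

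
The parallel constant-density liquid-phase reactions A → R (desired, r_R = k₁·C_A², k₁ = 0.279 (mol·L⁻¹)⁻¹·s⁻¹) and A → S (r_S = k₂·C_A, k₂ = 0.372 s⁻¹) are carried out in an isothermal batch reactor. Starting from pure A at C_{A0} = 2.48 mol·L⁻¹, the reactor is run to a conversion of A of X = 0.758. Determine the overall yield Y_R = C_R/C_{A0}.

C_A = C_{A0}(1−X) = 0.6002 mol·L⁻¹.
Along a PFR/batch, dC_S/dC_A = −r_S/(r_R+r_S) = −k₂/(k₂+k₁·C_A).
Integrating from C_{A0} to C_A: C_S = (0.372/0.279)·ln[(0.372+0.279·2.48)/(0.372+0.279·0.600)] = 1.333·ln(1.064/0.5394) = 0.9056 mol·L⁻¹.
Then C_R = (C_{A0}−C_A) − C_S = 1.880 − 0.9056 = 0.9743 mol·L⁻¹.
Y_R = C_R/C_{A0} = 0.9743/2.48 = 0.393.

0.393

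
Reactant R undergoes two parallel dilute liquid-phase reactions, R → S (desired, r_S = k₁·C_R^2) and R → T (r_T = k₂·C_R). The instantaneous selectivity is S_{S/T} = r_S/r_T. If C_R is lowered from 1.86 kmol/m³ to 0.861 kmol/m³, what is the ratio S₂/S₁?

0.463

S_{S/T} = (k₁/k₂)·C_R, so S₂/S₁ = (C_{R,2}/C_{R,1}).
= 0.861/1.86 = 0.463.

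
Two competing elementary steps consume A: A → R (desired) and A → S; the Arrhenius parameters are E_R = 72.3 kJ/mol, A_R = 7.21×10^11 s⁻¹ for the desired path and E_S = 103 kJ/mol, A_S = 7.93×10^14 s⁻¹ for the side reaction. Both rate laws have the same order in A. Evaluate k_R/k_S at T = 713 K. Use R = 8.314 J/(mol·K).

0.161

Since both paths have the same order in A, the concentration cancels and S_{R/S} = k_R/k_S = (A_R/A_S)·exp[(E_S−E_R)/(RT)].
(E_S−E_R)/(RT) = (103−72.3)×10³/(8.314×713) = 30700/5928 = 5.179.
k_R/k_S = (7.21×10^11/7.93×10^14)·exp(5.179) = 9.092×10^-4 × 177.5 = 0.161.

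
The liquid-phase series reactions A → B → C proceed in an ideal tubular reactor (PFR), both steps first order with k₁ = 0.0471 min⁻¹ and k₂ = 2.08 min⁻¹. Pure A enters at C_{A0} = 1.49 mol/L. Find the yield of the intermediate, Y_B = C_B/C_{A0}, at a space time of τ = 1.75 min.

The intermediate concentration in a first-order A→B→C sequence is C_B = k₁C_{A0}(e^(−k₁τ) − e^(−k₂τ))/(k₂−k₁).
e^(−k₁τ) = e^(−0.0471×1.75) = e^(−0.08242) = 0.9209; e^(−k₂τ) = e^(−3.640) = 0.02625.
C_B = 0.0471×1.49/(2.08−0.0471) × (0.9209−0.02625) = 0.03452×0.8946 = 0.03088 mol/L.
Y_B = C_B/C_{A0} = 0.03088/1.49 = 0.0207.

0.0207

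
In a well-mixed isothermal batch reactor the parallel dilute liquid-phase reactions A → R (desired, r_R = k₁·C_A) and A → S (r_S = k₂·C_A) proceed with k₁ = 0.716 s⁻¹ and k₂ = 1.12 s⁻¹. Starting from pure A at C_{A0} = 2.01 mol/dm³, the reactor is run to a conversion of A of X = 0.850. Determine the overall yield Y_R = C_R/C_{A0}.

0.331

C_A = C_{A0}(1−X) = 0.3015 mol/dm³.
Both paths are first order in A, so the instantaneous fraction to R is constant: dC_R/d(−C_A) = k₁/(k₁+k₂) = 0.3900.
C_R = 0.3900·(C_{A0}−C_A) = 0.3900×1.708 = 0.666 mol/dm³.
Y_R = C_R/C_{A0} = 0.6663/2.01 = 0.331.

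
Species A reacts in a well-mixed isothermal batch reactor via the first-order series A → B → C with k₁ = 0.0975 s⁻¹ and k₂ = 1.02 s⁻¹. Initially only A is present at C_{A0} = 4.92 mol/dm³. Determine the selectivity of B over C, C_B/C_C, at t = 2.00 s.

0.704

For first-order series with pure A initially, C_B(t) = k₁C_{A0}/(k₂−k₁)·(e^(−k₁t) − e^(−k₂t)).
e^(−k₁t) = e^(−0.0975×2.00) = e^(−0.1950) = 0.8228; e^(−k₂t) = e^(−2.040) = 0.1300.
C_B = 0.0975×4.92/(1.02−0.0975) × (0.8228−0.1300) = 0.5200×0.6928 = 0.3603 mol/dm³.
C_A = C_{A0}e^(−k₁t) = 4.048 mol/dm³, so C_C = C_{A0}−C_A−C_B = 0.5114 mol/dm³; C_B/C_C = 0.704.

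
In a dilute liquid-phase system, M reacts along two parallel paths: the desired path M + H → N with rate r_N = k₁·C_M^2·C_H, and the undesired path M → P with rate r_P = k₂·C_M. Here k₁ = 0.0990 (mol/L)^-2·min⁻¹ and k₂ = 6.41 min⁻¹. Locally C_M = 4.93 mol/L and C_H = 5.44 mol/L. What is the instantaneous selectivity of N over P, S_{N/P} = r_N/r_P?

S_{N/P} = r_N/r_P = (k₁·C_M^2·C_H)/(k₂·C_M) = (k₁/k₂)·C_M·C_H.
= (0.0990×4.930^2×5.440) / (6.41×4.930) = 13.09/31.60 = 0.414.
Since the desired path is higher order in M, keeping C_M high (PFR or concentrated feed) favours N.

0.414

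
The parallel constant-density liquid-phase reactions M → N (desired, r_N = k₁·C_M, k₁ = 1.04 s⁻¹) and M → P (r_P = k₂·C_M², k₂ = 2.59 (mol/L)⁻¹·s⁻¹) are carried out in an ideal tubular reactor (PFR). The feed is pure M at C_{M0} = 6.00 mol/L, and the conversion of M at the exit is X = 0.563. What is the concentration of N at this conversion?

0.301 mol/L

C_M = C_{M0}(1−X) = 2.622 mol/L.
Along a PFR/batch, dC_N/dC_M = −r_N/(r_N+r_P) = −k₁/(k₁+k₂·C_M).
Integrating from C_{M0} to C_M: C_N = (1.04/2.59)·ln[(1.04+2.59·6.00)/(1.04+2.59·2.62)] = 0.4015·ln(16.58/7.831) = 0.3012 mol/L.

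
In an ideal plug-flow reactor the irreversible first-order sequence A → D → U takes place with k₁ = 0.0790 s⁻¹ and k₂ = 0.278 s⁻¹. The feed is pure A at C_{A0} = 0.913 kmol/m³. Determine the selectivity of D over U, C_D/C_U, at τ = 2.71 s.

Solving the coupled first-order balances gives C_D(τ) = [k₁/(k₂−k₁)]·C_{A0}·(e^(−k₁τ) − e^(−k₂τ)).
e^(−k₁τ) = e^(−0.0790×2.71) = e^(−0.2141) = 0.8073; e^(−k₂τ) = e^(−0.7534) = 0.4708.
C_D = 0.0790×0.913/(0.278−0.0790) × (0.8073−0.4708) = 0.3624×0.3365 = 0.1220 kmol/m³.
C_A = C_{A0}e^(−k₁τ) = 0.7370 kmol/m³, so C_U = C_{A0}−C_A−C_D = 0.05399 kmol/m³; C_D/C_U = 2.26.

2.26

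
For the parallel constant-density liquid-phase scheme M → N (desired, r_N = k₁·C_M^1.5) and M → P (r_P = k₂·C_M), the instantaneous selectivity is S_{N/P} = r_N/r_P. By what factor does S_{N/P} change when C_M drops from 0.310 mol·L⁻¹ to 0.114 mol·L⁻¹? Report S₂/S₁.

0.606

S_{N/P} = (k₁/k₂)·C_M^0.5, so S₂/S₁ = (C_{M,2}/C_{M,1})^0.5.
= (0.114/0.310)^0.5 = (0.3677)^0.5 = 0.606.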